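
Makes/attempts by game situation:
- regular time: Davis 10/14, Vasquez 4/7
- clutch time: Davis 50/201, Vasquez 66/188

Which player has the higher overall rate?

Vasquez

Regular time: Davis 10/14 = 71.4%, Vasquez 4/7 = 57.1% → Davis
Clutch time: Davis 50/201 = 24.9%, Vasquez 66/188 = 35.1% → Vasquez
Overall: Davis 60/215 = 27.9%, Vasquez 70/195 = 35.9% → Vasquez
(Neither sweeps every game group, but Vasquez has the higher pooled rate.)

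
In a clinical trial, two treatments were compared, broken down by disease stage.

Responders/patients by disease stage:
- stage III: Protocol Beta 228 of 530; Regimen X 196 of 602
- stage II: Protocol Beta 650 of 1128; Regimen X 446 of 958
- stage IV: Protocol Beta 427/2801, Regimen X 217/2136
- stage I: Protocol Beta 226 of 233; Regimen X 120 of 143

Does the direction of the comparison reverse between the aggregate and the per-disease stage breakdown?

Stage III: Protocol Beta 228/530 = 43.0%, Regimen X 196/602 = 32.6% → Protocol Beta
Stage II: Protocol Beta 650/1128 = 57.6%, Regimen X 446/958 = 46.6% → Protocol Beta
Stage IV: Protocol Beta 427/2801 = 15.2%, Regimen X 217/2136 = 10.2% → Protocol Beta
Stage I: Protocol Beta 226/233 = 97.0%, Regimen X 120/143 = 83.9% → Protocol Beta
Overall: Protocol Beta 1531/4692 = 32.6%, Regimen X 979/3839 = 25.5% → Protocol Beta
Protocol Beta wins overall and in every disease group — no reversal.

No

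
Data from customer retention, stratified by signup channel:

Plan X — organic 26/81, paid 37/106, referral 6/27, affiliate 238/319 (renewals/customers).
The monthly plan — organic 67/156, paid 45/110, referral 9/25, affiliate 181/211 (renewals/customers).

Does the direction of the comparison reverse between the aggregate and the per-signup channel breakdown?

Organic: Plan X 26/81 = 32.1%, the monthly plan 67/156 = 42.9% → the monthly plan
Paid: Plan X 37/106 = 34.9%, the monthly plan 45/110 = 40.9% → the monthly plan
Referral: Plan X 6/27 = 22.2%, the monthly plan 9/25 = 36.0% → the monthly plan
Affiliate: Plan X 238/319 = 74.6%, the monthly plan 181/211 = 85.8% → the monthly plan
Overall: Plan X 307/533 = 57.6%, the monthly plan 302/502 = 60.2% → the monthly plan
The monthly plan wins overall and in every signup group — no reversal.

No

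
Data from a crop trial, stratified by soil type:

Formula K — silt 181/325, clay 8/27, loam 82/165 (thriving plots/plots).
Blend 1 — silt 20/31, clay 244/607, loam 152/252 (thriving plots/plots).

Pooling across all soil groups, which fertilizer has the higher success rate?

Formula K

Silt: Formula K 181/325 = 55.7%, Blend 1 20/31 = 64.5% → Blend 1
Clay: Formula K 8/27 = 29.6%, Blend 1 244/607 = 40.2% → Blend 1
Loam: Formula K 82/165 = 49.7%, Blend 1 152/252 = 60.3% → Blend 1
Overall: Formula K 271/517 = 52.4%, Blend 1 416/890 = 46.7% → Formula K
(Blend 1 wins every soil group but Formula K wins overall — Blend 1's plots skew toward the low-rate clay group.)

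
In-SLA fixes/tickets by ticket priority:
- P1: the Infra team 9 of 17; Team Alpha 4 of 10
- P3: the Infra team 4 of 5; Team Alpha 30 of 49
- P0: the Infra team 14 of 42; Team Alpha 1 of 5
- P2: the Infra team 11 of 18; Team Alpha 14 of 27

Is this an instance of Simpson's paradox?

P1: the Infra team 9/17 = 52.9%, Team Alpha 4/10 = 40.0% → the Infra team
P3: the Infra team 4/5 = 80.0%, Team Alpha 30/49 = 61.2% → the Infra team
P0: the Infra team 14/42 = 33.3%, Team Alpha 1/5 = 20.0% → the Infra team
P2: the Infra team 11/18 = 61.1%, Team Alpha 14/27 = 51.9% → the Infra team
Overall: the Infra team 38/82 = 46.3%, Team Alpha 49/91 = 53.8% → Team Alpha
The Infra team wins each ticket group but Team Alpha wins overall — the comparison reverses. The Infra team's tickets skew toward P0, which has a lower base rate.

Yes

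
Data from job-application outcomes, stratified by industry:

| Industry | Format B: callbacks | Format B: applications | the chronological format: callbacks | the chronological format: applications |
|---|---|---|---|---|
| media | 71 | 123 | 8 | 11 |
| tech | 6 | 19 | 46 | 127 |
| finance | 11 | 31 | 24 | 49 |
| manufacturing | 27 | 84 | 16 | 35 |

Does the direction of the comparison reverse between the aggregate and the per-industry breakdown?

Yes

Media: Format B 71/123 = 57.7%, the chronological format 8/11 = 72.7% → the chronological format
Tech: Format B 6/19 = 31.6%, the chronological format 46/127 = 36.2% → the chronological format
Finance: Format B 11/31 = 35.5%, the chronological format 24/49 = 49.0% → the chronological format
Manufacturing: Format B 27/84 = 32.1%, the chronological format 16/35 = 45.7% → the chronological format
Overall: Format B 115/257 = 44.7%, the chronological format 94/222 = 42.3% → Format B
The chronological format wins each industry group but Format B wins overall — the comparison reverses. The chronological format's applications skew toward tech, which has a lower base rate.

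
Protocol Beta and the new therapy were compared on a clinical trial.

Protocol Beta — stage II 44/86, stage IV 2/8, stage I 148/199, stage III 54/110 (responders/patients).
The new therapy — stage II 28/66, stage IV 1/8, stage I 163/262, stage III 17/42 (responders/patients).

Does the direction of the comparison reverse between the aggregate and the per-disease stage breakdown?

Stage II: Protocol Beta 44/86 = 51.2%, the new therapy 28/66 = 42.4% → Protocol Beta
Stage IV: Protocol Beta 2/8 = 25.0%, the new therapy 1/8 = 12.5% → Protocol Beta
Stage I: Protocol Beta 148/199 = 74.4%, the new therapy 163/262 = 62.2% → Protocol Beta
Stage III: Protocol Beta 54/110 = 49.1%, the new therapy 17/42 = 40.5% → Protocol Beta
Overall: Protocol Beta 248/403 = 61.5%, the new therapy 209/378 = 55.3% → Protocol Beta
Protocol Beta wins overall and in every disease group — no reversal.

No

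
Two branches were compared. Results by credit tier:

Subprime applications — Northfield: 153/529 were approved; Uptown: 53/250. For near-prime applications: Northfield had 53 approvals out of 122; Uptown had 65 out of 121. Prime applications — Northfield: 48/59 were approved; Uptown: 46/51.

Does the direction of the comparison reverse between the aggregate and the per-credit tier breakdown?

Subprime: Northfield 153/529 = 28.9%, Uptown 53/250 = 21.2% → Northfield
Near-prime: Northfield 53/122 = 43.4%, Uptown 65/121 = 53.7% → Uptown
Prime: Northfield 48/59 = 81.4%, Uptown 46/51 = 90.2% → Uptown
Overall: Northfield 254/710 = 35.8%, Uptown 164/422 = 38.9% → Uptown
Neither sweeps: Northfield wins 1 of 3 groups, Uptown wins 2. Uptown wins overall but not every group — no Simpson reversal.

No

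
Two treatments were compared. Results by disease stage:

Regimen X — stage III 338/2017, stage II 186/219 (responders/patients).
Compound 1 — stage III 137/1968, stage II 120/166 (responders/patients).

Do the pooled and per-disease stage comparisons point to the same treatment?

Yes

Stage III: Regimen X 338/2017 = 16.8%, Compound 1 137/1968 = 7.0% → Regimen X
Stage II: Regimen X 186/219 = 84.9%, Compound 1 120/166 = 72.3% → Regimen X
Overall: Regimen X 524/2236 = 23.4%, Compound 1 257/2134 = 12.0% → Regimen X
Regimen X wins overall and in every disease group — no reversal.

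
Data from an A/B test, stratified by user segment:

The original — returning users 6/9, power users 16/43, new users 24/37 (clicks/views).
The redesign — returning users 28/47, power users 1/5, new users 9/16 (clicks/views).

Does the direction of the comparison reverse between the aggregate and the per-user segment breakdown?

Returning users: the original 6/9 = 66.7%, the redesign 28/47 = 59.6% → the original
Power users: the original 16/43 = 37.2%, the redesign 1/5 = 20.0% → the original
New users: the original 24/37 = 64.9%, the redesign 9/16 = 56.2% → the original
Overall: the original 46/89 = 51.7%, the redesign 38/68 = 55.9% → the redesign
The original wins each user group but the redesign wins overall — the comparison reverses. The original's views skew toward power users, which has a lower base rate.

Yes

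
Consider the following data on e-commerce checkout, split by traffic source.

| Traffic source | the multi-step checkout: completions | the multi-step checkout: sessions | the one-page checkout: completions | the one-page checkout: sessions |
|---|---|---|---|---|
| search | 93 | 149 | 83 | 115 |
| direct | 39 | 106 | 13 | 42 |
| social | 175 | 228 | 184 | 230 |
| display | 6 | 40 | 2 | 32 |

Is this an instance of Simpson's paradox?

Search: the multi-step checkout 93/149 = 62.4%, the one-page checkout 83/115 = 72.2% → the one-page checkout
Direct: the multi-step checkout 39/106 = 36.8%, the one-page checkout 13/42 = 31.0% → the multi-step checkout
Social: the multi-step checkout 175/228 = 76.8%, the one-page checkout 184/230 = 80.0% → the one-page checkout
Display: the multi-step checkout 6/40 = 15.0%, the one-page checkout 2/32 = 6.2% → the multi-step checkout
Overall: the multi-step checkout 313/523 = 59.8%, the one-page checkout 282/419 = 67.3% → the one-page checkout
Neither sweeps: the multi-step checkout wins 2 of 4 groups, the one-page checkout wins 2. The one-page checkout wins overall but not every group — no Simpson reversal.

No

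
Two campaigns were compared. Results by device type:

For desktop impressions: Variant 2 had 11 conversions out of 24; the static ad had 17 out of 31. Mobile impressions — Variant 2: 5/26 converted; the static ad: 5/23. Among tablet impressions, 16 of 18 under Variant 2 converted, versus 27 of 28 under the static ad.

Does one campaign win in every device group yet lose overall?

No

Desktop: Variant 2 11/24 = 45.8%, the static ad 17/31 = 54.8% → the static ad
Mobile: Variant 2 5/26 = 19.2%, the static ad 5/23 = 21.7% → the static ad
Tablet: Variant 2 16/18 = 88.9%, the static ad 27/28 = 96.4% → the static ad
Overall: Variant 2 32/68 = 47.1%, the static ad 49/82 = 59.8% → the static ad
The static ad wins overall and in every device group — no reversal.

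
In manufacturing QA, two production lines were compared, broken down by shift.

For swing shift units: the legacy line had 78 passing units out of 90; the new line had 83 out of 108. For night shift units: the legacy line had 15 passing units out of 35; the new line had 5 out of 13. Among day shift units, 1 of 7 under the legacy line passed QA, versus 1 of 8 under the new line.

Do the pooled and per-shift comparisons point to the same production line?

Swing shift: the legacy line 78/90 = 86.7%, the new line 83/108 = 76.9% → the legacy line
Night shift: the legacy line 15/35 = 42.9%, the new line 5/13 = 38.5% → the legacy line
Day shift: the legacy line 1/7 = 14.3%, the new line 1/8 = 12.5% → the legacy line
Overall: the legacy line 94/132 = 71.2%, the new line 89/129 = 69.0% → the legacy line
The legacy line wins overall and in every shift group — no reversal.

Yes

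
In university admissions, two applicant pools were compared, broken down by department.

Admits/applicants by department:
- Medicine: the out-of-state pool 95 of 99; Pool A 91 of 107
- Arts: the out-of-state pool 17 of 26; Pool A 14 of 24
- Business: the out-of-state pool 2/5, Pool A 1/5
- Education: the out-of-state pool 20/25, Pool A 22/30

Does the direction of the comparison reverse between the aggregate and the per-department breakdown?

No

Medicine: the out-of-state pool 95/99 = 96.0%, Pool A 91/107 = 85.0% → the out-of-state pool
Arts: the out-of-state pool 17/26 = 65.4%, Pool A 14/24 = 58.3% → the out-of-state pool
Business: the out-of-state pool 2/5 = 40.0%, Pool A 1/5 = 20.0% → the out-of-state pool
Education: the out-of-state pool 20/25 = 80.0%, Pool A 22/30 = 73.3% → the out-of-state pool
Overall: the out-of-state pool 134/155 = 86.5%, Pool A 128/166 = 77.1% → the out-of-state pool
The out-of-state pool wins overall and in every department group — no reversal.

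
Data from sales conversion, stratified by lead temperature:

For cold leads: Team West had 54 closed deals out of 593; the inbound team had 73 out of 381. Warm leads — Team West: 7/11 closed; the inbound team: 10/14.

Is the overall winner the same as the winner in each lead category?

Cold: Team West 54/593 = 9.1%, the inbound team 73/381 = 19.2% → the inbound team
Warm: Team West 7/11 = 63.6%, the inbound team 10/14 = 71.4% → the inbound team
Overall: Team West 61/604 = 10.1%, the inbound team 83/395 = 21.0% → the inbound team
The inbound team wins overall and in every lead group — no reversal.

Yes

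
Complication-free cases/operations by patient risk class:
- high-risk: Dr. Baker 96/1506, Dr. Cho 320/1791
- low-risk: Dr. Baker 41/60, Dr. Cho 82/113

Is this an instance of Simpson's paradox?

No

High-risk: Dr. Baker 96/1506 = 6.4%, Dr. Cho 320/1791 = 17.9% → Dr. Cho
Low-risk: Dr. Baker 41/60 = 68.3%, Dr. Cho 82/113 = 72.6% → Dr. Cho
Overall: Dr. Baker 137/1566 = 8.7%, Dr. Cho 402/1904 = 21.1% → Dr. Cho
Dr. Cho wins overall and in every patient risk group — no reversal.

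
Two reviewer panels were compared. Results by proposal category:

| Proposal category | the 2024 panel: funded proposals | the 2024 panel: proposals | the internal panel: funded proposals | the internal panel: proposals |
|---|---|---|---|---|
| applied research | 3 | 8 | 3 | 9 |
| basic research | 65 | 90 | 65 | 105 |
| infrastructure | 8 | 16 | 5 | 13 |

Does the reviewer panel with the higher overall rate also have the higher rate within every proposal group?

Yes

Applied research: the 2024 panel 3/8 = 37.5%, the internal panel 3/9 = 33.3% → the 2024 panel
Basic research: the 2024 panel 65/90 = 72.2%, the internal panel 65/105 = 61.9% → the 2024 panel
Infrastructure: the 2024 panel 8/16 = 50.0%, the internal panel 5/13 = 38.5% → the 2024 panel
Overall: the 2024 panel 76/114 = 66.7%, the internal panel 73/127 = 57.5% → the 2024 panel
The 2024 panel wins overall and in every proposal group — no reversal.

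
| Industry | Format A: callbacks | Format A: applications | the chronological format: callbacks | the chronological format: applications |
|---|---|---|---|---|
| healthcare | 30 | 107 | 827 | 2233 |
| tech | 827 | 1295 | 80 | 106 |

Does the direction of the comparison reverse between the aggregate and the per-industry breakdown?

Healthcare: Format A 30/107 = 28.0%, the chronological format 827/2233 = 37.0% → the chronological format
Tech: Format A 827/1295 = 63.9%, the chronological format 80/106 = 75.5% → the chronological format
Overall: Format A 857/1402 = 61.1%, the chronological format 907/2339 = 38.8% → Format A
The chronological format wins each industry group but Format A wins overall — the comparison reverses. The chronological format's applications skew toward healthcare, which has a lower base rate.

Yes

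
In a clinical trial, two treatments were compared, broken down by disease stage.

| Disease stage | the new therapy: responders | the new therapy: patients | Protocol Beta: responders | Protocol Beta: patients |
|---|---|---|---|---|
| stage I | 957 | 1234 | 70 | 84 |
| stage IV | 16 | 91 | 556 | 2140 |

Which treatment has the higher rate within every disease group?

Protocol Beta

Stage I: the new therapy 957/1234 = 77.6%, Protocol Beta 70/84 = 83.3% → Protocol Beta
Stage IV: the new therapy 16/91 = 17.6%, Protocol Beta 556/2140 = 26.0% → Protocol Beta
Protocol Beta has the higher rate in both groups.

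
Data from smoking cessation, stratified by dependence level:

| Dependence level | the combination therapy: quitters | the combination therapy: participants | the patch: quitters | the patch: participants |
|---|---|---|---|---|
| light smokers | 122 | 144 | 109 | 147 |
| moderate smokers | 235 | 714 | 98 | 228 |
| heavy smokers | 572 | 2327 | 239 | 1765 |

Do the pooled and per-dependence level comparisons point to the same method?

No

Light smokers: the combination therapy 122/144 = 84.7%, the patch 109/147 = 74.1% → the combination therapy
Moderate smokers: the combination therapy 235/714 = 32.9%, the patch 98/228 = 43.0% → the patch
Heavy smokers: the combination therapy 572/2327 = 24.6%, the patch 239/1765 = 13.5% → the combination therapy
Overall: the combination therapy 929/3185 = 29.2%, the patch 446/2140 = 20.8% → the combination therapy
Neither sweeps: the combination therapy wins 2 of 3 groups, the patch wins 1. The combination therapy wins overall but not every group — no Simpson reversal.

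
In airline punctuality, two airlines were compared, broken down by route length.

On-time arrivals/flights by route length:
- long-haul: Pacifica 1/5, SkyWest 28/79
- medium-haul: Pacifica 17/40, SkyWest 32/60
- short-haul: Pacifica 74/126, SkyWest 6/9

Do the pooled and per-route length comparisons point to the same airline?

No

Long-haul: Pacifica 1/5 = 20.0%, SkyWest 28/79 = 35.4% → SkyWest
Medium-haul: Pacifica 17/40 = 42.5%, SkyWest 32/60 = 53.3% → SkyWest
Short-haul: Pacifica 74/126 = 58.7%, SkyWest 6/9 = 66.7% → SkyWest
Overall: Pacifica 92/171 = 53.8%, SkyWest 66/148 = 44.6% → Pacifica
SkyWest wins each route group but Pacifica wins overall — the comparison reverses. SkyWest's flights skew toward long-haul, which has a lower base rate.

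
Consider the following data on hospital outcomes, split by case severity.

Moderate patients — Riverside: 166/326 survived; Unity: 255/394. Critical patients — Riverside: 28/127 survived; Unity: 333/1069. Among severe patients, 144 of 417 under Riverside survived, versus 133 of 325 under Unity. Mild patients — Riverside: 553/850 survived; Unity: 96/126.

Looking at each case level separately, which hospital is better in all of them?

Unity

Moderate: Riverside 166/326 = 50.9%, Unity 255/394 = 64.7% → Unity
Critical: Riverside 28/127 = 22.0%, Unity 333/1069 = 31.2% → Unity
Severe: Riverside 144/417 = 34.5%, Unity 133/325 = 40.9% → Unity
Mild: Riverside 553/850 = 65.1%, Unity 96/126 = 76.2% → Unity
Unity has the higher rate in all 4 groups.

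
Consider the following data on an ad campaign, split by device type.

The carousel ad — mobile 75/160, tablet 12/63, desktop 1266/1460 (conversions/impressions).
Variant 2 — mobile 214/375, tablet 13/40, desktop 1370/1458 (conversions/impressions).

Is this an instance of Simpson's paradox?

No

Mobile: the carousel ad 75/160 = 46.9%, Variant 2 214/375 = 57.1% → Variant 2
Tablet: the carousel ad 12/63 = 19.0%, Variant 2 13/40 = 32.5% → Variant 2
Desktop: the carousel ad 1266/1460 = 86.7%, Variant 2 1370/1458 = 94.0% → Variant 2
Overall: the carousel ad 1353/1683 = 80.4%, Variant 2 1597/1873 = 85.3% → Variant 2
Variant 2 wins overall and in every device group — no reversal.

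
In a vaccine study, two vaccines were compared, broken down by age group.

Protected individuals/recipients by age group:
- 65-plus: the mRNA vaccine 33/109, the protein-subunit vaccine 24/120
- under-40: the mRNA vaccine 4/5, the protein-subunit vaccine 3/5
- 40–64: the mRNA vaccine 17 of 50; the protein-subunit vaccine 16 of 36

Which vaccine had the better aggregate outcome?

65-plus: the mRNA vaccine 33/109 = 30.3%, the protein-subunit vaccine 24/120 = 20.0% → the mRNA vaccine
Under-40: the mRNA vaccine 4/5 = 80.0%, the protein-subunit vaccine 3/5 = 60.0% → the mRNA vaccine
40–64: the mRNA vaccine 17/50 = 34.0%, the protein-subunit vaccine 16/36 = 44.4% → the protein-subunit vaccine
Overall: the mRNA vaccine 54/164 = 32.9%, the protein-subunit vaccine 43/161 = 26.7% → the mRNA vaccine
(Neither sweeps every age group, but the mRNA vaccine has the higher pooled rate.)

the mRNA vaccine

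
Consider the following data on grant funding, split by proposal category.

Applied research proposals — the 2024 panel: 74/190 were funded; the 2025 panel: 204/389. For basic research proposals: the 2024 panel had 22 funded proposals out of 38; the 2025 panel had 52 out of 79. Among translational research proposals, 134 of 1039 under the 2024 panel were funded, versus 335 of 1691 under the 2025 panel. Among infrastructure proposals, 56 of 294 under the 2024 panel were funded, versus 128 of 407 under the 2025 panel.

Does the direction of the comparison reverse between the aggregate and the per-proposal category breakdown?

Applied research: the 2024 panel 74/190 = 38.9%, the 2025 panel 204/389 = 52.4% → the 2025 panel
Basic research: the 2024 panel 22/38 = 57.9%, the 2025 panel 52/79 = 65.8% → the 2025 panel
Translational research: the 2024 panel 134/1039 = 12.9%, the 2025 panel 335/1691 = 19.8% → the 2025 panel
Infrastructure: the 2024 panel 56/294 = 19.0%, the 2025 panel 128/407 = 31.4% → the 2025 panel
Overall: the 2024 panel 286/1561 = 18.3%, the 2025 panel 719/2566 = 28.0% → the 2025 panel
The 2025 panel wins overall and in every proposal group — no reversal.

No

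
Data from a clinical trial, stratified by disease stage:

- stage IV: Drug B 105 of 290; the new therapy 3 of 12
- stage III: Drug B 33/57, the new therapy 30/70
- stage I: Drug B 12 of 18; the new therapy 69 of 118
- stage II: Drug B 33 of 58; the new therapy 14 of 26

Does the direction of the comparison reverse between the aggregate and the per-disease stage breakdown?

Yes

Stage IV: Drug B 105/290 = 36.2%, the new therapy 3/12 = 25.0% → Drug B
Stage III: Drug B 33/57 = 57.9%, the new therapy 30/70 = 42.9% → Drug B
Stage I: Drug B 12/18 = 66.7%, the new therapy 69/118 = 58.5% → Drug B
Stage II: Drug B 33/58 = 56.9%, the new therapy 14/26 = 53.8% → Drug B
Overall: Drug B 183/423 = 43.3%, the new therapy 116/226 = 51.3% → the new therapy
Drug B wins each disease group but the new therapy wins overall — the comparison reverses. Drug B's patients skew toward stage IV, which has a lower base rate.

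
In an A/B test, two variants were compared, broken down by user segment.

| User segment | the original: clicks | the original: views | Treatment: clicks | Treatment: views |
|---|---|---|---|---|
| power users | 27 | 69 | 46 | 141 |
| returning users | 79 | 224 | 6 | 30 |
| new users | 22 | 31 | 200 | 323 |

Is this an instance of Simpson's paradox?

Yes

Power users: the original 27/69 = 39.1%, Treatment 46/141 = 32.6% → the original
Returning users: the original 79/224 = 35.3%, Treatment 6/30 = 20.0% → the original
New users: the original 22/31 = 71.0%, Treatment 200/323 = 61.9% → the original
Overall: the original 128/324 = 39.5%, Treatment 252/494 = 51.0% → Treatment
The original wins each user group but Treatment wins overall — the comparison reverses. The original's views skew toward returning users, which has a lower base rate.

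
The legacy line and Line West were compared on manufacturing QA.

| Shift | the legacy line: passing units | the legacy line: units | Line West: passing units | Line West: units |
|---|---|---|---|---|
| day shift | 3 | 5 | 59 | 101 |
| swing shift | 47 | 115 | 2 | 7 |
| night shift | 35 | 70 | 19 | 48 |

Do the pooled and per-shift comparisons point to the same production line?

Day shift: the legacy line 3/5 = 60.0%, Line West 59/101 = 58.4% → the legacy line
Swing shift: the legacy line 47/115 = 40.9%, Line West 2/7 = 28.6% → the legacy line
Night shift: the legacy line 35/70 = 50.0%, Line West 19/48 = 39.6% → the legacy line
Overall: the legacy line 85/190 = 44.7%, Line West 80/156 = 51.3% → Line West
The legacy line wins each shift group but Line West wins overall — the comparison reverses. The legacy line's units skew toward swing shift, which has a lower base rate.

No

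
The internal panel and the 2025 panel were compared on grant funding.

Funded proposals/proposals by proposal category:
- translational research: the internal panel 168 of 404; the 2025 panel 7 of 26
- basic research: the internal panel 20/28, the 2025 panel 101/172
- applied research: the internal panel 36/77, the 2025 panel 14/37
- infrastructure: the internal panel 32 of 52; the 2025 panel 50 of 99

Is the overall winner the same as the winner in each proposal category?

No

Translational research: the internal panel 168/404 = 41.6%, the 2025 panel 7/26 = 26.9% → the internal panel
Basic research: the internal panel 20/28 = 71.4%, the 2025 panel 101/172 = 58.7% → the internal panel
Applied research: the internal panel 36/77 = 46.8%, the 2025 panel 14/37 = 37.8% → the internal panel
Infrastructure: the internal panel 32/52 = 61.5%, the 2025 panel 50/99 = 50.5% → the internal panel
Overall: the internal panel 256/561 = 45.6%, the 2025 panel 172/334 = 51.5% → the 2025 panel
The internal panel wins each proposal group but the 2025 panel wins overall — the comparison reverses. The internal panel's proposals skew toward translational research, which has a lower base rate.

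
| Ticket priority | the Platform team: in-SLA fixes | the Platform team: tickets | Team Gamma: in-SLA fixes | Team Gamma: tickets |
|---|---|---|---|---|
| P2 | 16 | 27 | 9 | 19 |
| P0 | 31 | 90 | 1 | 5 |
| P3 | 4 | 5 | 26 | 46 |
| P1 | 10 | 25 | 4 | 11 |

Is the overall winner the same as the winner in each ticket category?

P2: the Platform team 16/27 = 59.3%, Team Gamma 9/19 = 47.4% → the Platform team
P0: the Platform team 31/90 = 34.4%, Team Gamma 1/5 = 20.0% → the Platform team
P3: the Platform team 4/5 = 80.0%, Team Gamma 26/46 = 56.5% → the Platform team
P1: the Platform team 10/25 = 40.0%, Team Gamma 4/11 = 36.4% → the Platform team
Overall: the Platform team 61/147 = 41.5%, Team Gamma 40/81 = 49.4% → Team Gamma
The Platform team wins each ticket group but Team Gamma wins overall — the comparison reverses. The Platform team's tickets skew toward P0, which has a lower base rate.

No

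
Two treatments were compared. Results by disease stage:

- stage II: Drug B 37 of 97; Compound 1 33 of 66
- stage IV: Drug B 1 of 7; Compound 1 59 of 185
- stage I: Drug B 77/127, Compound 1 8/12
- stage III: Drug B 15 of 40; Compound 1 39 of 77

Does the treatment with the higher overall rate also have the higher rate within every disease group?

Stage II: Drug B 37/97 = 38.1%, Compound 1 33/66 = 50.0% → Compound 1
Stage IV: Drug B 1/7 = 14.3%, Compound 1 59/185 = 31.9% → Compound 1
Stage I: Drug B 77/127 = 60.6%, Compound 1 8/12 = 66.7% → Compound 1
Stage III: Drug B 15/40 = 37.5%, Compound 1 39/77 = 50.6% → Compound 1
Overall: Drug B 130/271 = 48.0%, Compound 1 139/340 = 40.9% → Drug B
Compound 1 wins each disease group but Drug B wins overall — the comparison reverses. Compound 1's patients skew toward stage IV, which has a lower base rate.

No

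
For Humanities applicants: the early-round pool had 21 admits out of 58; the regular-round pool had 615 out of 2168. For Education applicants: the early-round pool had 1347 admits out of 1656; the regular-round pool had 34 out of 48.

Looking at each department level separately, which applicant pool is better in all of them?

Humanities: the early-round pool 21/58 = 36.2%, the regular-round pool 615/2168 = 28.4% → the early-round pool
Education: the early-round pool 1347/1656 = 81.3%, the regular-round pool 34/48 = 70.8% → the early-round pool
The early-round pool has the higher rate in both groups.

the early-round pool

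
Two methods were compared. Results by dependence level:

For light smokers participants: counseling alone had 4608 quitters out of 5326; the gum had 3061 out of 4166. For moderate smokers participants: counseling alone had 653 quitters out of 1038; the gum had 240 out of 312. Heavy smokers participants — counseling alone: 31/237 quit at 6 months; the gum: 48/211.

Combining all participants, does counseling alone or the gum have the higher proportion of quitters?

Light smokers: counseling alone 4608/5326 = 86.5%, the gum 3061/4166 = 73.5% → counseling alone
Moderate smokers: counseling alone 653/1038 = 62.9%, the gum 240/312 = 76.9% → the gum
Heavy smokers: counseling alone 31/237 = 13.1%, the gum 48/211 = 22.7% → the gum
Overall: counseling alone 5292/6601 = 80.2%, the gum 3349/4689 = 71.4% → counseling alone
(Neither sweeps every dependence group, but counseling alone has the higher pooled rate.)

counseling alone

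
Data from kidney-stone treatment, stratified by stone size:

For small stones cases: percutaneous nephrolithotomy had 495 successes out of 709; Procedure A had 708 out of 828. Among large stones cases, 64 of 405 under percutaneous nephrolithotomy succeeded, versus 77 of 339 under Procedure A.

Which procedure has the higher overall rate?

Small stones: percutaneous nephrolithotomy 495/709 = 69.8%, Procedure A 708/828 = 85.5% → Procedure A
Large stones: percutaneous nephrolithotomy 64/405 = 15.8%, Procedure A 77/339 = 22.7% → Procedure A
Overall: percutaneous nephrolithotomy 559/1114 = 50.2%, Procedure A 785/1167 = 67.3% → Procedure A

Procedure A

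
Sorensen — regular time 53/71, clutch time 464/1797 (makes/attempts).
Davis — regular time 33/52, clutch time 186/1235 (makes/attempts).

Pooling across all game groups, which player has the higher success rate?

Regular time: Sorensen 53/71 = 74.6%, Davis 33/52 = 63.5% → Sorensen
Clutch time: Sorensen 464/1797 = 25.8%, Davis 186/1235 = 15.1% → Sorensen
Overall: Sorensen 517/1868 = 27.7%, Davis 219/1287 = 17.0% → Sorensen

Sorensen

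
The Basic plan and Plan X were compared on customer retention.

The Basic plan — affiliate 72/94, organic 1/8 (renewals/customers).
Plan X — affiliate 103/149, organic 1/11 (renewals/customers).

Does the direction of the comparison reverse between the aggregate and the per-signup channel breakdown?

No

Affiliate: the Basic plan 72/94 = 76.6%, Plan X 103/149 = 69.1% → the Basic plan
Organic: the Basic plan 1/8 = 12.5%, Plan X 1/11 = 9.1% → the Basic plan
Overall: the Basic plan 73/102 = 71.6%, Plan X 104/160 = 65.0% → the Basic plan
The Basic plan wins overall and in every signup group — no reversal.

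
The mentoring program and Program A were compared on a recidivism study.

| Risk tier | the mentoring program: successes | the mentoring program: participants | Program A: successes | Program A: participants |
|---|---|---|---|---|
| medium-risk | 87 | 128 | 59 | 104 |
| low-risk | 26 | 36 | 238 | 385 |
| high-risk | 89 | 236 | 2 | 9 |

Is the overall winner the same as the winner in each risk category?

Medium-risk: the mentoring program 87/128 = 68.0%, Program A 59/104 = 56.7% → the mentoring program
Low-risk: the mentoring program 26/36 = 72.2%, Program A 238/385 = 61.8% → the mentoring program
High-risk: the mentoring program 89/236 = 37.7%, Program A 2/9 = 22.2% → the mentoring program
Overall: the mentoring program 202/400 = 50.5%, Program A 299/498 = 60.0% → Program A
The mentoring program wins each risk group but Program A wins overall — the comparison reverses. The mentoring program's participants skew toward high-risk, which has a lower base rate.

No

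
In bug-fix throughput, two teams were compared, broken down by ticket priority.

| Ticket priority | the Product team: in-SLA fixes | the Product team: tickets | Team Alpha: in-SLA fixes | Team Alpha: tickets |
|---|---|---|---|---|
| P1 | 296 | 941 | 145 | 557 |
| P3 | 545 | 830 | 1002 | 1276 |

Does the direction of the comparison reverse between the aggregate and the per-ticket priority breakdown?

P1: the Product team 296/941 = 31.5%, Team Alpha 145/557 = 26.0% → the Product team
P3: the Product team 545/830 = 65.7%, Team Alpha 1002/1276 = 78.5% → Team Alpha
Overall: the Product team 841/1771 = 47.5%, Team Alpha 1147/1833 = 62.6% → Team Alpha
Neither sweeps: the Product team wins 1 of 2 groups, Team Alpha wins 1. Team Alpha wins overall but not every group — no Simpson reversal.

No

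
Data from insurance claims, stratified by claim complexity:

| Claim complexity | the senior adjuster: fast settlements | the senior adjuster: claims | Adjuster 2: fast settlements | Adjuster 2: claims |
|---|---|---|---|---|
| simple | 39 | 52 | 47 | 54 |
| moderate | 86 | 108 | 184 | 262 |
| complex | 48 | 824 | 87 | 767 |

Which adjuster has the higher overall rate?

Simple: the senior adjuster 39/52 = 75.0%, Adjuster 2 47/54 = 87.0% → Adjuster 2
Moderate: the senior adjuster 86/108 = 79.6%, Adjuster 2 184/262 = 70.2% → the senior adjuster
Complex: the senior adjuster 48/824 = 5.8%, Adjuster 2 87/767 = 11.3% → Adjuster 2
Overall: the senior adjuster 173/984 = 17.6%, Adjuster 2 318/1083 = 29.4% → Adjuster 2
(Neither sweeps every claim group, but Adjuster 2 has the higher pooled rate.)

Adjuster 2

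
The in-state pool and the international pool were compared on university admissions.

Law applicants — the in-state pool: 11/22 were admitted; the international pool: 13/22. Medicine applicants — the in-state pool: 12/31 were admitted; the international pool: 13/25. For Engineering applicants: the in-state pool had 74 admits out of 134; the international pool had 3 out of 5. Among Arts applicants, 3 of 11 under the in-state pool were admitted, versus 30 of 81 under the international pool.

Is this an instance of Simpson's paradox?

Yes

Law: the in-state pool 11/22 = 50.0%, the international pool 13/22 = 59.1% → the international pool
Medicine: the in-state pool 12/31 = 38.7%, the international pool 13/25 = 52.0% → the international pool
Engineering: the in-state pool 74/134 = 55.2%, the international pool 3/5 = 60.0% → the international pool
Arts: the in-state pool 3/11 = 27.3%, the international pool 30/81 = 37.0% → the international pool
Overall: the in-state pool 100/198 = 50.5%, the international pool 59/133 = 44.4% → the in-state pool
The international pool wins each department group but the in-state pool wins overall — the comparison reverses. The international pool's applicants skew toward Arts, which has a lower base rate.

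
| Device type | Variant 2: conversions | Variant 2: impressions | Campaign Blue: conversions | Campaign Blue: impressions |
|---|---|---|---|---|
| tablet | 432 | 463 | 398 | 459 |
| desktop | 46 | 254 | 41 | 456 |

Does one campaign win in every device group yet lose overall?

No

Tablet: Variant 2 432/463 = 93.3%, Campaign Blue 398/459 = 86.7% → Variant 2
Desktop: Variant 2 46/254 = 18.1%, Campaign Blue 41/456 = 9.0% → Variant 2
Overall: Variant 2 478/717 = 66.7%, Campaign Blue 439/915 = 48.0% → Variant 2
Variant 2 wins overall and in every device group — no reversal.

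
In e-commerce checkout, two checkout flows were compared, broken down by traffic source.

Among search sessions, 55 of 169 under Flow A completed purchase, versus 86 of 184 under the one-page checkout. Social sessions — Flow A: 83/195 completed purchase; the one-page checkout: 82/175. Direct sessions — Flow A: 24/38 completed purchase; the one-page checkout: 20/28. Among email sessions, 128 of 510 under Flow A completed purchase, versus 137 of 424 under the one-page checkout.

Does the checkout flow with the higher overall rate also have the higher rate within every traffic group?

Search: Flow A 55/169 = 32.5%, the one-page checkout 86/184 = 46.7% → the one-page checkout
Social: Flow A 83/195 = 42.6%, the one-page checkout 82/175 = 46.9% → the one-page checkout
Direct: Flow A 24/38 = 63.2%, the one-page checkout 20/28 = 71.4% → the one-page checkout
Email: Flow A 128/510 = 25.1%, the one-page checkout 137/424 = 32.3% → the one-page checkout
Overall: Flow A 290/912 = 31.8%, the one-page checkout 325/811 = 40.1% → the one-page checkout
The one-page checkout wins overall and in every traffic group — no reversal.

Yes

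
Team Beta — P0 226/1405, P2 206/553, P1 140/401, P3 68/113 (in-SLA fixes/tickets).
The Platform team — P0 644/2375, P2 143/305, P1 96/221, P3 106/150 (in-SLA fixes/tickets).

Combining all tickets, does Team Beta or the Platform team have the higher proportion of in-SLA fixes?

P0: Team Beta 226/1405 = 16.1%, the Platform team 644/2375 = 27.1% → the Platform team
P2: Team Beta 206/553 = 37.3%, the Platform team 143/305 = 46.9% → the Platform team
P1: Team Beta 140/401 = 34.9%, the Platform team 96/221 = 43.4% → the Platform team
P3: Team Beta 68/113 = 60.2%, the Platform team 106/150 = 70.7% → the Platform team
Overall: Team Beta 640/2472 = 25.9%, the Platform team 989/3051 = 32.4% → the Platform team

the Platform team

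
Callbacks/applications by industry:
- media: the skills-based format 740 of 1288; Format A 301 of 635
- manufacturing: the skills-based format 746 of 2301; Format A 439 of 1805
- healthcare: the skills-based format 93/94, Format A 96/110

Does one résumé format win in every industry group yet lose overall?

Media: the skills-based format 740/1288 = 57.5%, Format A 301/635 = 47.4% → the skills-based format
Manufacturing: the skills-based format 746/2301 = 32.4%, Format A 439/1805 = 24.3% → the skills-based format
Healthcare: the skills-based format 93/94 = 98.9%, Format A 96/110 = 87.3% → the skills-based format
Overall: the skills-based format 1579/3683 = 42.9%, Format A 836/2550 = 32.8% → the skills-based format
The skills-based format wins overall and in every industry group — no reversal.

No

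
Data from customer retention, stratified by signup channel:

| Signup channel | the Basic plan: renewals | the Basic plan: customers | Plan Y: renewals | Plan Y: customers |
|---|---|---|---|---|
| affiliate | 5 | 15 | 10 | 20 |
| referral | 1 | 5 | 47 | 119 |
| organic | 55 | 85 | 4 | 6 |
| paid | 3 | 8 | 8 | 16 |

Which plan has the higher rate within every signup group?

Affiliate: the Basic plan 5/15 = 33.3%, Plan Y 10/20 = 50.0% → Plan Y
Referral: the Basic plan 1/5 = 20.0%, Plan Y 47/119 = 39.5% → Plan Y
Organic: the Basic plan 55/85 = 64.7%, Plan Y 4/6 = 66.7% → Plan Y
Paid: the Basic plan 3/8 = 37.5%, Plan Y 8/16 = 50.0% → Plan Y
Plan Y has the higher rate in all 4 groups.

Plan Y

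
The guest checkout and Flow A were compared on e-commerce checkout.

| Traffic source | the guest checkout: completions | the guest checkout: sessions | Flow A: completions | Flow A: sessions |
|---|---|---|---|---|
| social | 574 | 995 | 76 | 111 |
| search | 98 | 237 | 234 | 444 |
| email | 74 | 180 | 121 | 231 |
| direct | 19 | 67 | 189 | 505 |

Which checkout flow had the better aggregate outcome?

the guest checkout

Social: the guest checkout 574/995 = 57.7%, Flow A 76/111 = 68.5% → Flow A
Search: the guest checkout 98/237 = 41.4%, Flow A 234/444 = 52.7% → Flow A
Email: the guest checkout 74/180 = 41.1%, Flow A 121/231 = 52.4% → Flow A
Direct: the guest checkout 19/67 = 28.4%, Flow A 189/505 = 37.4% → Flow A
Overall: the guest checkout 765/1479 = 51.7%, Flow A 620/1291 = 48.0% → the guest checkout
(Flow A wins every traffic group but the guest checkout wins overall — Flow A's sessions skew toward the low-rate direct group.)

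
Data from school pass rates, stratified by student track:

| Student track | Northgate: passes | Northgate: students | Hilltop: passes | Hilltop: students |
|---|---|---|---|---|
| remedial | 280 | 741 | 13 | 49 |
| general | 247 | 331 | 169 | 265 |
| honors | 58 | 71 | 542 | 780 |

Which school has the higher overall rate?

Remedial: Northgate 280/741 = 37.8%, Hilltop 13/49 = 26.5% → Northgate
General: Northgate 247/331 = 74.6%, Hilltop 169/265 = 63.8% → Northgate
Honors: Northgate 58/71 = 81.7%, Hilltop 542/780 = 69.5% → Northgate
Overall: Northgate 585/1143 = 51.2%, Hilltop 724/1094 = 66.2% → Hilltop
(Northgate wins every student group but Hilltop wins overall — Northgate's students skew toward the low-rate remedial group.)

Hilltop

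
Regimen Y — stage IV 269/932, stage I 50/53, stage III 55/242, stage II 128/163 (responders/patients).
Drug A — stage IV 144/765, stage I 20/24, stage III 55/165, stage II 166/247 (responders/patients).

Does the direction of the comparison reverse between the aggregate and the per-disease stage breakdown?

Stage IV: Regimen Y 269/932 = 28.9%, Drug A 144/765 = 18.8% → Regimen Y
Stage I: Regimen Y 50/53 = 94.3%, Drug A 20/24 = 83.3% → Regimen Y
Stage III: Regimen Y 55/242 = 22.7%, Drug A 55/165 = 33.3% → Drug A
Stage II: Regimen Y 128/163 = 78.5%, Drug A 166/247 = 67.2% → Regimen Y
Overall: Regimen Y 502/1390 = 36.1%, Drug A 385/1201 = 32.1% → Regimen Y
Neither sweeps: Regimen Y wins 3 of 4 groups, Drug A wins 1. Regimen Y wins overall but not every group — no Simpson reversal.

No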